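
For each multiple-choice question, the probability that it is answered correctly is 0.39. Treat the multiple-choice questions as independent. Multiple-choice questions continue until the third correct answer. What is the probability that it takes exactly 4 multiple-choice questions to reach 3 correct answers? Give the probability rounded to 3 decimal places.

Y = trial on which the third success occurs; negative binomial, r=3, p=0.39.
P(Y=4) = C(3,2) · p^3 · (1−p)^1
= 3 · 0.059319 · 0.61 = 0.10855

0.109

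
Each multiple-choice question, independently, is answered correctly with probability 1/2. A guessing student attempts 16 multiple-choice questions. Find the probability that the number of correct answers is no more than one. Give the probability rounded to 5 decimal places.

0.00026

X ~ Binomial(16, 0.50); P(X ≤ 1) = Σ C(16,k) p^k (1−p)^(16−k) over k:
  k=0: C(16,0)·0.50^0·0.50^16 = 0.0000153
  k=1: C(16,1)·0.50^1·0.50^15 = 0.0002441
Total = 0.0002594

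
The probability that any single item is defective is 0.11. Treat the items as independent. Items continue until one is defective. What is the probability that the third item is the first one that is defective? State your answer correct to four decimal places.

Geometric (trials to first success), p = 0.11.
P(Y = 3) = (1−p)^2 · p = 0.7921 · 0.11 = 0.087131

0.0871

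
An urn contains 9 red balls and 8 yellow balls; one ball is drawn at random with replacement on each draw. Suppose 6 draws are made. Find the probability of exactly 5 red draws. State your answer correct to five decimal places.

X ~ Binomial(n=6, p=0.529412).
P(X=5) = C(6,5) · p^5 · (1−p)^1
= 6 · 0.041588 · 0.47059 = 0.1174249

0.11742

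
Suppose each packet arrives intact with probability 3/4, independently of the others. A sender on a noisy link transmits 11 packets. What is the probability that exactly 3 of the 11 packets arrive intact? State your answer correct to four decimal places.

0.0011

X ~ Binomial(n=11, p=0.75).
P(X=3) = C(11,3) · p^3 · (1−p)^8
= 165 · 0.42188 · 1.5259e-05 = 0.001062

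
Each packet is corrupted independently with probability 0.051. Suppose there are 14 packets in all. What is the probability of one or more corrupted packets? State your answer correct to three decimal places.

P(at least one) = 1 − P(none) = 1 − (1 − 0.051)^14
= 1 − 0.48054 = 0.51946

0.519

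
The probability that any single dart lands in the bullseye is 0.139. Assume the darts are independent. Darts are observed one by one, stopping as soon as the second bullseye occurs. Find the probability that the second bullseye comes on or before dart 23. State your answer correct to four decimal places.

0.8492

Finishing within 23 darts ⇔ at least 2 successes in the first 23. With X ~ Binomial(23, 0.139), P(Y ≤ 23) = 1 − P(X ≤ 1).
  k=0: C(23,0)·0.139^0·0.861^23 = 0.031994
  k=1: C(23,1)·0.139^1·0.861^22 = 0.118799
1 − 0.150793 = 0.849207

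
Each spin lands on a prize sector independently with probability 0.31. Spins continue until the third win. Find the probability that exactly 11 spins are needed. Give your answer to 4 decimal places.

0.0689

Y = trial on which the third success occurs; negative binomial, r=3, p=0.31.
P(Y=11) = C(10,2) · p^3 · (1−p)^8
= 45 · 0.029791 · 0.05138 = 0.068880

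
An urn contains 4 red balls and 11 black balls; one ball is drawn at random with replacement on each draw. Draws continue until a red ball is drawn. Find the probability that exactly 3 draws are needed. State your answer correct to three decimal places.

0.143

Geometric (trials to first success), p = 0.266667.
P(Y = 3) = (1−p)^2 · p = 0.53778 · 0.266667 = 0.14341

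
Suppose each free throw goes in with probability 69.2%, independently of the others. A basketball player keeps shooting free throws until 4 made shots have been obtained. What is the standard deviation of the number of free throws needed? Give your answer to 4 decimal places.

Y = total free throws until the fourth success; negative binomial with r=4, p=0.692.
SD(Y) = √[r(1−p)/p²] = √(2.572756) = 1.603981

1.6040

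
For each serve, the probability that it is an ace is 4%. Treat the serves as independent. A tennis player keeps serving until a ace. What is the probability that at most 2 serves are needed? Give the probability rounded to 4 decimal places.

0.0784

Y = number of serves to the first success; geometric, p = 0.04.
P(Y ≤ 2) = 1 − (1−p)^2 = 1 − 0.921600 = 0.078400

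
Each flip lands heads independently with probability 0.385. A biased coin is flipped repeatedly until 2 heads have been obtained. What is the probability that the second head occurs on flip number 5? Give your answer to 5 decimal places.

Y = trial on which the second success occurs; negative binomial, r=2, p=0.385.
P(Y=5) = C(4,1) · p^2 · (1−p)^3
= 4 · 0.14822 · 0.23261 = 0.1379135

0.13791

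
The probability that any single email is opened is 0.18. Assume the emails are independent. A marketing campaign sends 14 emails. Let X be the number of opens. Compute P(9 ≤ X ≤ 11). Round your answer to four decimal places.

X ~ Binomial(14, 0.18); P(9 ≤ X ≤ 11) = Σ C(14,k) p^k (1−p)^(14−k) over k:
  k=9: C(14,9)·0.18^9·0.82^5 = 0.000147
  k=10: C(14,10)·0.18^10·0.82^4 = 0.000016
  k=11: C(14,11)·0.18^11·0.82^3 = 0.000001
Total = 0.000165

0.0002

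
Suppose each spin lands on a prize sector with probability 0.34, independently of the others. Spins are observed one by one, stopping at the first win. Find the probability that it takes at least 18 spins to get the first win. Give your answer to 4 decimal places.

0.0009

Y = number of spins to the first success; geometric, p = 0.34.
P(Y > 17) = P(first 17 all fail) = (1−p)^17 = 0.000856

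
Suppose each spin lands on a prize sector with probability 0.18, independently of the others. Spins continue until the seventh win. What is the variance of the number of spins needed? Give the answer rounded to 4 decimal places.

Y = total spins until the seventh success; negative binomial with r=7, p=0.18.
Var(Y) = r(1−p)/p² = 7·0.82 / 0.18² = 177.160494

177.1605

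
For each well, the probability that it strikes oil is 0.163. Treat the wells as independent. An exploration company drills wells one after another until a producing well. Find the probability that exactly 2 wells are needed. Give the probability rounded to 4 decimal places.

Geometric (trials to first success), p = 0.163.
P(Y = 2) = (1−p)^1 · p = 0.837 · 0.163 = 0.136431

0.1364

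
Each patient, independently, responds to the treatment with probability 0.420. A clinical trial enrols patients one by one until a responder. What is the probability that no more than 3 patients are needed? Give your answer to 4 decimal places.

Y = number of patients to the first success; geometric, p = 0.42.
P(Y ≤ 3) = 1 − (1−p)^3 = 1 − 0.195112 = 0.804888

0.8049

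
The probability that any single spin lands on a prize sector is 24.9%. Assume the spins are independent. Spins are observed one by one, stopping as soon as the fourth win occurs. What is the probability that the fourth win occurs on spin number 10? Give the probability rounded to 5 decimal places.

Y = trial on which the fourth success occurs; negative binomial, r=4, p=0.249.
P(Y=10) = C(9,3) · p^4 · (1−p)^6
= 84 · 0.0038441 · 0.17941 = 0.0579317

0.05793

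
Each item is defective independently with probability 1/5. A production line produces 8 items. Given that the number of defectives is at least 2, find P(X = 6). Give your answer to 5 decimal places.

0.00231

X ~ Binomial(8, 0.20). Want P(X=6 | X≥2) = P(X=6) / P(X≥2).
P(X=6) = C(8,6)·0.20^6·0.80^2 = 0.0011469
P(X≥2) = 1 − 0.1677722 − 0.3355443 = 0.4966835
Ratio = 0.0011469 / 0.4966835 = 0.0023091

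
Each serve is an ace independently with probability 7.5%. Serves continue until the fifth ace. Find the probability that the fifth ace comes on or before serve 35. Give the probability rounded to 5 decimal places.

Finishing within 35 serves ⇔ at least 5 successes in the first 35. With X ~ Binomial(35, 0.075), P(Y ≤ 35) = 1 − P(X ≤ 4).
  k=0: C(35,0)·0.075^0·0.925^35 = 0.0653071
  k=1: C(35,1)·0.075^1·0.925^34 = 0.1853311
  k=2: C(35,2)·0.075^2·0.925^33 = 0.2554563
  k=3: C(35,3)·0.075^3·0.925^32 = 0.2278394
  k=4: C(35,4)·0.075^4·0.925^31 = 0.1477877
1 − 0.8817217 = 0.1182783

0.11828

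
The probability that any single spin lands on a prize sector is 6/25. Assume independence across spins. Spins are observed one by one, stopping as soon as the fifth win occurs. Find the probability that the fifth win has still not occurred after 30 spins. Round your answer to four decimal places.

0.1207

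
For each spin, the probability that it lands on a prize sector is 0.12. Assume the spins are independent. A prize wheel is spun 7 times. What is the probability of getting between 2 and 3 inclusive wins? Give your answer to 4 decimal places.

0.1959

X ~ Binomial(7, 0.12); P(2 ≤ X ≤ 3) = Σ C(7,k) p^k (1−p)^(7−k) over k:
  k=2: C(7,2)·0.12^2·0.88^5 = 0.159586
  k=3: C(7,3)·0.12^3·0.88^4 = 0.036270
Total = 0.195856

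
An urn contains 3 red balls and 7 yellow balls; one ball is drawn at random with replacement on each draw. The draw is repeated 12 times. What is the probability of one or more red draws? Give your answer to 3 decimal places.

0.986

P(at least one) = 1 − P(none) = 1 − (1 − 0.30)^12
= 1 − 0.01384 = 0.98616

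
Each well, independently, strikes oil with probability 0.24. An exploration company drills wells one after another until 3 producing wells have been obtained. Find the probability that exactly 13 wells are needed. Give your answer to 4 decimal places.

Y = trial on which the third success occurs; negative binomial, r=3, p=0.24.
P(Y=13) = C(12,2) · p^3 · (1−p)^10
= 66 · 0.013824 · 0.064289 = 0.058656

0.0587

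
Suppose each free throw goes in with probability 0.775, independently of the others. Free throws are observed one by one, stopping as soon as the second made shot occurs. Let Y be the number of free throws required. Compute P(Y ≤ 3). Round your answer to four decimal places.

Finishing within 3 free throws ⇔ at least 2 successes in the first 3. With X ~ Binomial(3, 0.775), P(Y ≤ 3) = 1 − P(X ≤ 1).
  k=0: C(3,0)·0.775^0·0.225^3 = 0.011391
  k=1: C(3,1)·0.775^1·0.225^2 = 0.117703
1 − 0.129094 = 0.870906

0.8709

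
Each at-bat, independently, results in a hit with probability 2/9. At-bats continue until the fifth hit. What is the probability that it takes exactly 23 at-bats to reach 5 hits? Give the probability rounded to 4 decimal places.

Y = trial on which the fifth success occurs; negative binomial, r=5, p=0.222222.
P(Y=23) = C(22,4) · p^5 · (1−p)^18
= 7315 · 0.00054192 · 0.010849 = 0.043008

0.0430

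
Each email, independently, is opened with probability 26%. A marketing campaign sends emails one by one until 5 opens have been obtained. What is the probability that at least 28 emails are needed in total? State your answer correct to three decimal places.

Needing more than 27 emails ⇔ fewer than 5 successes in the first 27. With X ~ Binomial(27, 0.26), P(Y > 27) = P(X ≤ 4).
  k=0: C(27,0)·0.26^0·0.74^27 = 0.00029
  k=1: C(27,1)·0.26^1·0.74^26 = 0.00279
  k=2: C(27,2)·0.26^2·0.74^25 = 0.01277
  k=3: C(27,3)·0.26^3·0.74^24 = 0.03738
  k=4: C(27,4)·0.26^4·0.74^23 = 0.07880
P(X ≤ 4) = 0.13203

0.132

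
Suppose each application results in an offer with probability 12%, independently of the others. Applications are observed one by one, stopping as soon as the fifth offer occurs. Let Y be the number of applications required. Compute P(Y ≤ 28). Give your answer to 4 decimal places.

0.2403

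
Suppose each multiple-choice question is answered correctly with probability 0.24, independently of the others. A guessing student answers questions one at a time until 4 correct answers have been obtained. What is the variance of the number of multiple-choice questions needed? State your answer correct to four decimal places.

Y = total multiple-choice questions until the fourth success; negative binomial with r=4, p=0.24.
Var(Y) = r(1−p)/p² = 4·0.76 / 0.24² = 52.777778

52.7778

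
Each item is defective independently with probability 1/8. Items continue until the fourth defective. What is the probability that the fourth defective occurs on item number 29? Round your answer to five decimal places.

0.02839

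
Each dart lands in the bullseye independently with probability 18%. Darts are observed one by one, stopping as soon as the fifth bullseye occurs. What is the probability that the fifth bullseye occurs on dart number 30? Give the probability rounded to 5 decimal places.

Y = trial on which the fifth success occurs; negative binomial, r=5, p=0.18.
P(Y=30) = C(29,4) · p^5 · (1−p)^25
= 23751 · 0.00018896 · 0.007004 = 0.0314334

0.03143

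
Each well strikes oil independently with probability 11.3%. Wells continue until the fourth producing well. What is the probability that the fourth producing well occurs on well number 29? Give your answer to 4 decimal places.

Y = trial on which the fourth success occurs; negative binomial, r=4, p=0.113.
P(Y=29) = C(28,3) · p^4 · (1−p)^25
= 3276 · 0.00016305 · 0.049899 = 0.026653

0.0267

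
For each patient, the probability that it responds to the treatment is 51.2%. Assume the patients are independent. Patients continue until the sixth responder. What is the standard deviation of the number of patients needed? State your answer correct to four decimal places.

3.3421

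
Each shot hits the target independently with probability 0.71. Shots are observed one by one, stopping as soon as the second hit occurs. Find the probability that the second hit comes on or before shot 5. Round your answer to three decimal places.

0.973

Finishing within 5 shots ⇔ at least 2 successes in the first 5. With X ~ Binomial(5, 0.71), P(Y ≤ 5) = 1 − P(X ≤ 1).
  k=0: C(5,0)·0.71^0·0.29^5 = 0.00205
  k=1: C(5,1)·0.71^1·0.29^4 = 0.02511
1 − 0.02716 = 0.97284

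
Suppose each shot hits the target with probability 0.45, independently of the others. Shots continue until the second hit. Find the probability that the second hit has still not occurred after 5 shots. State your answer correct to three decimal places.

0.256

Needing more than 5 shots ⇔ fewer than 2 successes in the first 5. With X ~ Binomial(5, 0.45), P(Y > 5) = P(X ≤ 1).
  k=0: C(5,0)·0.45^0·0.55^5 = 0.05033
  k=1: C(5,1)·0.45^1·0.55^4 = 0.20589
P(X ≤ 1) = 0.25622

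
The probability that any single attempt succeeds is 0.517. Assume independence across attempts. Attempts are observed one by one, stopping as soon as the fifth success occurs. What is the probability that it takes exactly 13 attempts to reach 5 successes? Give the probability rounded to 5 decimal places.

0.05415

Y = trial on which the fifth success occurs; negative binomial, r=5, p=0.517.
P(Y=13) = C(12,4) · p^5 · (1−p)^8
= 495 · 0.036936 · 0.0029619 = 0.0541546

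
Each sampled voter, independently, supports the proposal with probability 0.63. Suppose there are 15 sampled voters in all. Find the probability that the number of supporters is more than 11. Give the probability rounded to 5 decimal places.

0.13509

X ~ Binomial(15, 0.63); P(X ≥ 12) = Σ C(15,k) p^k (1−p)^(15−k) over k:
  k=12: C(15,12)·0.63^12·0.37^3 = 0.0900955
  k=13: C(15,13)·0.63^13·0.37^2 = 0.0354014
  k=14: C(15,14)·0.63^14·0.37^1 = 0.0086111
  k=15: C(15,15)·0.63^15·0.37^0 = 0.0009775
Total = 0.1350855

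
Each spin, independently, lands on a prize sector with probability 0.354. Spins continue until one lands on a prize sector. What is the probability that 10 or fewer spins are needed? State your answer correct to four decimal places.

0.9873

Y = number of spins to the first success; geometric, p = 0.354.
P(Y ≤ 10) = 1 − (1−p)^10 = 1 − 0.012657 = 0.987343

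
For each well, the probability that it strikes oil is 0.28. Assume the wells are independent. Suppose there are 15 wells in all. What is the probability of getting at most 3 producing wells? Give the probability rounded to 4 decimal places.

0.3584

X ~ Binomial(15, 0.28); P(X ≤ 3) = Σ C(15,k) p^k (1−p)^(15−k) over k:
  k=0: C(15,0)·0.28^0·0.72^15 = 0.007244
  k=1: C(15,1)·0.28^1·0.72^14 = 0.042258
  k=2: C(15,2)·0.28^2·0.72^13 = 0.115034
  k=3: C(15,3)·0.28^3·0.72^12 = 0.193854
Total = 0.358390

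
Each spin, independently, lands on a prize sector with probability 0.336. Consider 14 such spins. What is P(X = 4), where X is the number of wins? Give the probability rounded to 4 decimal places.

0.2126

X ~ Binomial(n=14, p=0.336).
P(X=4) = C(14,4) · p^4 · (1−p)^10
= 1001 · 0.012746 · 0.01666 = 0.212555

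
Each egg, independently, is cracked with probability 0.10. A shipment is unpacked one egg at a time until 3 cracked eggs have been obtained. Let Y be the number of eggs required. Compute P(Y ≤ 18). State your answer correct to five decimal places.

Finishing within 18 eggs ⇔ at least 3 successes in the first 18. With X ~ Binomial(18, 0.10), P(Y ≤ 18) = 1 − P(X ≤ 2).
  k=0: C(18,0)·0.10^0·0.90^18 = 0.1500946
  k=1: C(18,1)·0.10^1·0.90^17 = 0.3001893
  k=2: C(18,2)·0.10^2·0.90^16 = 0.2835121
1 − 0.7337960 = 0.2662040

0.26620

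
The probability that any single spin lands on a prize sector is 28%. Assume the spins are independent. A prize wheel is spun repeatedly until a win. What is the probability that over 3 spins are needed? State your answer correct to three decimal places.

Y = number of spins to the first success; geometric, p = 0.28.
P(Y > 3) = P(first 3 all fail) = (1−p)^3 = 0.37325

0.373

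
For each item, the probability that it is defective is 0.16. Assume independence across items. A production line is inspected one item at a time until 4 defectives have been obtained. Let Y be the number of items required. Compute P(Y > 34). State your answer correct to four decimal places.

0.1843

Needing more than 34 items ⇔ fewer than 4 successes in the first 34. With X ~ Binomial(34, 0.16), P(Y > 34) = P(X ≤ 3).
  k=0: C(34,0)·0.16^0·0.84^34 = 0.002664
  k=1: C(34,1)·0.16^1·0.84^33 = 0.017251
  k=2: C(34,2)·0.16^2·0.84^32 = 0.054218
  k=3: C(34,3)·0.16^3·0.84^31 = 0.110156
P(X ≤ 3) = 0.184289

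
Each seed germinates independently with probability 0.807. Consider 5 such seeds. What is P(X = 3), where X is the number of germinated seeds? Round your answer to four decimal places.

X ~ Binomial(n=5, p=0.807).
P(X=3) = C(5,3) · p^3 · (1−p)^2
= 10 · 0.52556 · 0.037249 = 0.195765

0.1958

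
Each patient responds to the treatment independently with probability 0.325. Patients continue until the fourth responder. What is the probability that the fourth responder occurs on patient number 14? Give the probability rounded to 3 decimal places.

Y = trial on which the fourth success occurs; negative binomial, r=4, p=0.325.
P(Y=14) = C(13,3) · p^4 · (1−p)^10
= 286 · 0.011157 · 0.019635 = 0.06265

0.063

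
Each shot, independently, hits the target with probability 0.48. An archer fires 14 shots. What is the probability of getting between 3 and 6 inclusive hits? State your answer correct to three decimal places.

0.445

X ~ Binomial(14, 0.48); P(3 ≤ X ≤ 6) = Σ C(14,k) p^k (1−p)^(14−k) over k:
  k=3: C(14,3)·0.48^3·0.52^11 = 0.03026
  k=4: C(14,4)·0.48^4·0.52^10 = 0.07681
  k=5: C(14,5)·0.48^5·0.52^9 = 0.14181
  k=6: C(14,6)·0.48^6·0.52^8 = 0.19635
Total = 0.44523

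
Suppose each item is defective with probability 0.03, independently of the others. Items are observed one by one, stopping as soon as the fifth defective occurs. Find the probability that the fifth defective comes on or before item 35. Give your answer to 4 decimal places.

Finishing within 35 items ⇔ at least 5 successes in the first 35. With X ~ Binomial(35, 0.03), P(Y ≤ 35) = 1 − P(X ≤ 4).
  k=0: C(35,0)·0.03^0·0.97^35 = 0.344358
  k=1: C(35,1)·0.03^1·0.97^34 = 0.372759
  k=2: C(35,2)·0.03^2·0.97^33 = 0.195987
  k=3: C(35,3)·0.03^3·0.97^32 = 0.066676
  k=4: C(35,4)·0.03^4·0.97^31 = 0.016497
1 − 0.996277 = 0.003723

0.0037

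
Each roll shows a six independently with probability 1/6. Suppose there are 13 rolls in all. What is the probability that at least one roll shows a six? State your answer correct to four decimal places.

0.9065

P(at least one) = 1 − P(none) = 1 − (1 − 0.166667)^13
= 1 − 0.093464 = 0.906536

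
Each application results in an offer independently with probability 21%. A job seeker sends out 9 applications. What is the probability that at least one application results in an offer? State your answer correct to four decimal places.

P(at least one) = 1 − P(none) = 1 − (1 − 0.21)^9
= 1 − 0.119852 = 0.880148

0.8801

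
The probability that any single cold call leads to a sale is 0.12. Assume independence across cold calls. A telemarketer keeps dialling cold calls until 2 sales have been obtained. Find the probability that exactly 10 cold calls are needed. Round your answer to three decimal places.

Y = trial on which the second success occurs; negative binomial, r=2, p=0.12.
P(Y=10) = C(9,1) · p^2 · (1−p)^8
= 9 · 0.0144 · 0.35963 = 0.04661

0.047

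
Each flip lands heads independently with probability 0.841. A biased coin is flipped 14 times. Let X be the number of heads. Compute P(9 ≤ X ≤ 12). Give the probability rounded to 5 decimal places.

X ~ Binomial(14, 0.841); P(9 ≤ X ≤ 12) = Σ C(14,k) p^k (1−p)^(14−k) over k:
  k=9: C(14,9)·0.841^9·0.159^5 = 0.0428167
  k=10: C(14,10)·0.841^10·0.159^4 = 0.1132355
  k=11: C(14,11)·0.841^11·0.159^3 = 0.2177954
  k=12: C(14,12)·0.841^12·0.159^2 = 0.2879968
Total = 0.6618444

0.66184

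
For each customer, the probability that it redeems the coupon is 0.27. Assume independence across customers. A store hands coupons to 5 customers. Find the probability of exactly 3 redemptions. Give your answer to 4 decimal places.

X ~ Binomial(n=5, p=0.27).
P(X=3) = C(5,3) · p^3 · (1−p)^2
= 10 · 0.019683 · 0.5329 = 0.104891

0.1049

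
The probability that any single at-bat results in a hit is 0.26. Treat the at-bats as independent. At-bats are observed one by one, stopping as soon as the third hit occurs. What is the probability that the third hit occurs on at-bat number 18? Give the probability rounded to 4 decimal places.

Y = trial on which the third success occurs; negative binomial, r=3, p=0.26.
P(Y=18) = C(17,2) · p^3 · (1−p)^15
= 136 · 0.017576 · 0.010926 = 0.026118

0.0261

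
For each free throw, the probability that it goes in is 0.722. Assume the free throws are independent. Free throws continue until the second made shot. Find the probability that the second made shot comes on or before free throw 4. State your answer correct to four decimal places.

Finishing within 4 free throws ⇔ at least 2 successes in the first 4. With X ~ Binomial(4, 0.722), P(Y ≤ 4) = 1 − P(X ≤ 1).
  k=0: C(4,0)·0.722^0·0.278^4 = 0.005973
  k=1: C(4,1)·0.722^1·0.278^3 = 0.062049
1 − 0.068021 = 0.931979

0.9320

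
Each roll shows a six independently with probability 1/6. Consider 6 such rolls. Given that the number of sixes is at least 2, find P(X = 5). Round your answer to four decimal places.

X ~ Binomial(6, 0.166667). Want P(X=5 | X≥2) = P(X=5) / P(X≥2).
P(X=5) = C(6,5)·0.166667^5·0.833333^1 = 0.000643
P(X≥2) = 1 − 0.334898 − 0.401878 = 0.263224
Ratio = 0.000643 / 0.263224 = 0.002443

0.0024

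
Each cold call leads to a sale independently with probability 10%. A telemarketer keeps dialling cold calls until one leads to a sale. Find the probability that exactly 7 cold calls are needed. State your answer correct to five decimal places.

0.05314

Geometric (trials to first success), p = 0.10.
P(Y = 7) = (1−p)^6 · p = 0.53144 · 0.10 = 0.0531441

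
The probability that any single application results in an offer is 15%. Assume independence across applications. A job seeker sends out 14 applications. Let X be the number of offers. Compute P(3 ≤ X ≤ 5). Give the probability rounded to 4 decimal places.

X ~ Binomial(14, 0.15); P(3 ≤ X ≤ 5) = Σ C(14,k) p^k (1−p)^(14−k) over k:
  k=3: C(14,3)·0.15^3·0.85^11 = 0.205581
  k=4: C(14,4)·0.15^4·0.85^10 = 0.099767
  k=5: C(14,5)·0.15^5·0.85^9 = 0.035212
Total = 0.340561

0.3406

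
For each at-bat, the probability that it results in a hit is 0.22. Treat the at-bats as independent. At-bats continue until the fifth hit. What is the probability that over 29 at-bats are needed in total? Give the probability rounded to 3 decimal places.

Needing more than 29 at-bats ⇔ fewer than 5 successes in the first 29. With X ~ Binomial(29, 0.22), P(Y > 29) = P(X ≤ 4).
  k=0: C(29,0)·0.22^0·0.78^29 = 0.00074
  k=1: C(29,1)·0.22^1·0.78^28 = 0.00607
  k=2: C(29,2)·0.22^2·0.78^27 = 0.02398
  k=3: C(29,3)·0.22^3·0.78^26 = 0.06088
  k=4: C(29,4)·0.22^4·0.78^25 = 0.11162
P(X ≤ 4) = 0.20330

0.203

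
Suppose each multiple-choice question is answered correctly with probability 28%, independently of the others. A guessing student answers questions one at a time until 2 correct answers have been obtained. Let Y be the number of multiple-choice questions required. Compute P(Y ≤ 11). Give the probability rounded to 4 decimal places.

0.8577

Finishing within 11 multiple-choice questions ⇔ at least 2 successes in the first 11. With X ~ Binomial(11, 0.28), P(Y ≤ 11) = 1 − P(X ≤ 1).
  k=0: C(11,0)·0.28^0·0.72^11 = 0.026956
  k=1: C(11,1)·0.28^1·0.72^10 = 0.115312
1 − 0.142268 = 0.857732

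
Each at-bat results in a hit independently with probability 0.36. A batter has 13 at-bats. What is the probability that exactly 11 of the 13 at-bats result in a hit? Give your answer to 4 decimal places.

0.0004

X ~ Binomial(n=13, p=0.36).
P(X=11) = C(13,11) · p^11 · (1−p)^2
= 78 · 1.3162e-05 · 0.4096 = 0.000421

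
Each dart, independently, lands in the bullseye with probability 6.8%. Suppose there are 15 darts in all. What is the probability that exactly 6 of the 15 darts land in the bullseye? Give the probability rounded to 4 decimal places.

0.0003

X ~ Binomial(n=15, p=0.068).
P(X=6) = C(15,6) · p^6 · (1−p)^9
= 5005 · 9.8867e-08 · 0.53057 = 0.000263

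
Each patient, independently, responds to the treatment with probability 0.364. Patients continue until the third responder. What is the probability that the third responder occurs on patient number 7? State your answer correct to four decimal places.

0.1184

Y = trial on which the third success occurs; negative binomial, r=3, p=0.364.
P(Y=7) = C(6,2) · p^3 · (1−p)^4
= 15 · 0.048229 · 0.16362 = 0.118365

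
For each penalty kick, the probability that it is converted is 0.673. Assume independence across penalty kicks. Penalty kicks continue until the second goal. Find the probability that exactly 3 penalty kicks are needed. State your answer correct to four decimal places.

Y = trial on which the second success occurs; negative binomial, r=2, p=0.673.
P(Y=3) = C(2,1) · p^2 · (1−p)^1
= 2 · 0.45293 · 0.327 = 0.296216

0.2962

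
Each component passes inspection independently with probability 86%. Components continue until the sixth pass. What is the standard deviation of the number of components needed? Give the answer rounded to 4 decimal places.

1.0657

Y = total components until the sixth success; negative binomial with r=6, p=0.86.
SD(Y) = √[r(1−p)/p²] = √(1.135749) = 1.065715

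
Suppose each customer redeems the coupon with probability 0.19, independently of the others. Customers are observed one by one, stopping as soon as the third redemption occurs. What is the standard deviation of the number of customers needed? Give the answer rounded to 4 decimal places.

8.2045

Y = total customers until the third success; negative binomial with r=3, p=0.19.
SD(Y) = √[r(1−p)/p²] = √(67.313019) = 8.204451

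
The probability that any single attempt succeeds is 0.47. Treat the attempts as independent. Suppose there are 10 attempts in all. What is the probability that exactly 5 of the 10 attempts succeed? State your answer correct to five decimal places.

0.24170

X ~ Binomial(n=10, p=0.47).
P(X=5) = C(10,5) · p^5 · (1−p)^5
= 252 · 0.022935 · 0.04182 = 0.2416958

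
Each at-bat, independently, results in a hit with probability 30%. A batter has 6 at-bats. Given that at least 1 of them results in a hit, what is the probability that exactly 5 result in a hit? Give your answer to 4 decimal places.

0.0116

X ~ Binomial(6, 0.30). Want P(X=5 | X≥1) = P(X=5) / P(X≥1).
P(X=5) = C(6,5)·0.30^5·0.70^1 = 0.010206
P(X≥1) = 1 − 0.117649 = 0.882351
Ratio = 0.010206 / 0.882351 = 0.011567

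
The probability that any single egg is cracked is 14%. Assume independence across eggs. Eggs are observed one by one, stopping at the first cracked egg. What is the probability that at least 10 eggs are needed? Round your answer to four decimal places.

0.2573

Y = number of eggs to the first success; geometric, p = 0.14.
P(Y > 9) = P(first 9 all fail) = (1−p)^9 = 0.257327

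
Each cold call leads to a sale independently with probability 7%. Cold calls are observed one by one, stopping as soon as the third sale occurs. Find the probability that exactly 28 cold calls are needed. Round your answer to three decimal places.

0.020

Y = trial on which the third success occurs; negative binomial, r=3, p=0.07.
P(Y=28) = C(27,2) · p^3 · (1−p)^25
= 351 · 0.000343 · 0.16296 = 0.01962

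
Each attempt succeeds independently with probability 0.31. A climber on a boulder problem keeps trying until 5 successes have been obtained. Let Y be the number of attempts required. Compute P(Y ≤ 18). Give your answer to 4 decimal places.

0.7001

Finishing within 18 attempts ⇔ at least 5 successes in the first 18. With X ~ Binomial(18, 0.31), P(Y ≤ 18) = 1 − P(X ≤ 4).
  k=0: C(18,0)·0.31^0·0.69^18 = 0.001257
  k=1: C(18,1)·0.31^1·0.69^17 = 0.010164
  k=2: C(18,2)·0.31^2·0.69^16 = 0.038815
  k=3: C(18,3)·0.31^3·0.69^15 = 0.093006
  k=4: C(18,4)·0.31^4·0.69^14 = 0.156695
1 − 0.299937 = 0.700063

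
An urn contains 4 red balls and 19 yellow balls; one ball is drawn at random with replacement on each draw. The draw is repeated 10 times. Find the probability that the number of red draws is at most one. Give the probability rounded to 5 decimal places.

0.45957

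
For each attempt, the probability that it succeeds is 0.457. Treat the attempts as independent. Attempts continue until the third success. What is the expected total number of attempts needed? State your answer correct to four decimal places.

6.5646

Y = total attempts until the third success; negative binomial with r=3, p=0.457.
E[Y] = r / p = 3 / 0.457 = 6.564551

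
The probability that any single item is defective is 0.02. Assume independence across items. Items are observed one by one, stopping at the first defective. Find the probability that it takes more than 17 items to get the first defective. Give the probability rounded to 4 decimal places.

0.7093

Y = number of items to the first success; geometric, p = 0.02.
P(Y > 17) = P(first 17 all fail) = (1−p)^17 = 0.709322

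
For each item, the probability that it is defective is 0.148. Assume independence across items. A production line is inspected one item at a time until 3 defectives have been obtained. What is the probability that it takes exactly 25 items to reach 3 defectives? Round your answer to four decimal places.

Y = trial on which the third success occurs; negative binomial, r=3, p=0.148.
P(Y=25) = C(24,2) · p^3 · (1−p)^22
= 276 · 0.0032418 · 0.02949 = 0.026385

0.0264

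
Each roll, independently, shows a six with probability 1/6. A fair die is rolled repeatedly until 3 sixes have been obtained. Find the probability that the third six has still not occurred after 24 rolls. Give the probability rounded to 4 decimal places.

Needing more than 24 rolls ⇔ fewer than 3 successes in the first 24. With X ~ Binomial(24, 0.166667), P(Y > 24) = P(X ≤ 2).
  k=0: C(24,0)·0.166667^0·0.833333^24 = 0.012579
  k=1: C(24,1)·0.166667^1·0.833333^23 = 0.060380
  k=2: C(24,2)·0.166667^2·0.833333^22 = 0.138873
P(X ≤ 2) = 0.211832

0.2118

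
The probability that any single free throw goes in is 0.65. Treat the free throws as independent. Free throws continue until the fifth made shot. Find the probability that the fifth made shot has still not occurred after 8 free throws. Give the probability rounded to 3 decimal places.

0.294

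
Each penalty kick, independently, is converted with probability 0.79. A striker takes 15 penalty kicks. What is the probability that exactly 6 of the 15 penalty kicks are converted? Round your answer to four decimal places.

0.0010

X ~ Binomial(n=15, p=0.79).
P(X=6) = C(15,6) · p^6 · (1−p)^9
= 5005 · 0.24309 · 7.9428e-07 = 0.000966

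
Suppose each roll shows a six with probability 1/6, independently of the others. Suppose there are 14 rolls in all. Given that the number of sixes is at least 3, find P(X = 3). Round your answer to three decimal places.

X ~ Binomial(14, 0.166667). Want P(X=3 | X≥3) = P(X=3) / P(X≥3).
P(X=3) = C(14,3)·0.166667^3·0.833333^11 = 0.22681
P(X≥3) = 1 − 0.07789 − 0.21808 − 0.28351 = 0.42052
Ratio = 0.22681 / 0.42052 = 0.53934

0.539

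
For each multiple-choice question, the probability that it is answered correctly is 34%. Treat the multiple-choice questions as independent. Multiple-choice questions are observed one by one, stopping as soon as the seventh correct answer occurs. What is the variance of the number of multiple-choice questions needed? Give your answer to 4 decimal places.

Y = total multiple-choice questions until the seventh success; negative binomial with r=7, p=0.34.
Var(Y) = r(1−p)/p² = 7·0.66 / 0.34² = 39.965398

39.9654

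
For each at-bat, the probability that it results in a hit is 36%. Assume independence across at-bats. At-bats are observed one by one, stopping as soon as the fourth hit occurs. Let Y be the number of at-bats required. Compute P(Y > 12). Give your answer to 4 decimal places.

Needing more than 12 at-bats ⇔ fewer than 4 successes in the first 12. With X ~ Binomial(12, 0.36), P(Y > 12) = P(X ≤ 3).
  k=0: C(12,0)·0.36^0·0.64^12 = 0.004722
  k=1: C(12,1)·0.36^1·0.64^11 = 0.031876
  k=2: C(12,2)·0.36^2·0.64^10 = 0.098616
  k=3: C(12,3)·0.36^3·0.64^9 = 0.184906
P(X ≤ 3) = 0.320120

0.3201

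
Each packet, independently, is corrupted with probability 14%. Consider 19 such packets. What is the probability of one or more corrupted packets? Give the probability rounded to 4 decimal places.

0.9431

P(at least one) = 1 − P(none) = 1 − (1 − 0.14)^19
= 1 − 0.056947 = 0.943053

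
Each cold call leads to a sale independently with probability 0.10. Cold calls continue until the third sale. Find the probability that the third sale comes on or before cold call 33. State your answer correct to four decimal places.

Finishing within 33 cold calls ⇔ at least 3 successes in the first 33. With X ~ Binomial(33, 0.10), P(Y ≤ 33) = 1 − P(X ≤ 2).
  k=0: C(33,0)·0.10^0·0.90^33 = 0.030903
  k=1: C(33,1)·0.10^1·0.90^32 = 0.113312
  k=2: C(33,2)·0.10^2·0.90^31 = 0.201443
1 − 0.345658 = 0.654342

0.6543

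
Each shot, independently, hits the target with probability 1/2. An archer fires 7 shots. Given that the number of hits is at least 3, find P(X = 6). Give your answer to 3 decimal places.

X ~ Binomial(7, 0.50). Want P(X=6 | X≥3) = P(X=6) / P(X≥3).
P(X=6) = C(7,6)·0.50^6·0.50^1 = 0.05469
P(X≥3) = 1 − 0.00781 − 0.05469 − 0.16406 = 0.77344
Ratio = 0.05469 / 0.77344 = 0.07071

0.071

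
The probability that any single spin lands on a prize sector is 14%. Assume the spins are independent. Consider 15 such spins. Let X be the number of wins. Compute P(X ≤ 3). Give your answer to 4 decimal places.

X ~ Binomial(15, 0.14); P(X ≤ 3) = Σ C(15,k) p^k (1−p)^(15−k) over k:
  k=0: C(15,0)·0.14^0·0.86^15 = 0.104106
  k=1: C(15,1)·0.14^1·0.86^14 = 0.254213
  k=2: C(15,2)·0.14^2·0.86^13 = 0.289684
  k=3: C(15,3)·0.14^3·0.86^12 = 0.204351
Total = 0.852355

0.8524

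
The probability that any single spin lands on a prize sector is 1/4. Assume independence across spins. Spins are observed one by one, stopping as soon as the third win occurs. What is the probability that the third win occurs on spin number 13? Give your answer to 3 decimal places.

0.058

Y = trial on which the third success occurs; negative binomial, r=3, p=0.25.
P(Y=13) = C(12,2) · p^3 · (1−p)^10
= 66 · 0.015625 · 0.056314 = 0.05807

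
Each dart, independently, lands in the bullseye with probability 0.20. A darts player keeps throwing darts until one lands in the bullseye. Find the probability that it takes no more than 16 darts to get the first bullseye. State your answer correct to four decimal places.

0.9719

Y = number of darts to the first success; geometric, p = 0.20.
P(Y ≤ 16) = 1 − (1−p)^16 = 1 − 0.028147 = 0.971853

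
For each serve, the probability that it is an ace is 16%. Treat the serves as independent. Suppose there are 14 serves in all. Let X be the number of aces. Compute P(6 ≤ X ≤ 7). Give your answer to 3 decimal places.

X ~ Binomial(14, 0.16); P(6 ≤ X ≤ 7) = Σ C(14,k) p^k (1−p)^(14−k) over k:
  k=6: C(14,6)·0.16^6·0.84^8 = 0.01249
  k=7: C(14,7)·0.16^7·0.84^7 = 0.00272
Total = 0.01521

0.015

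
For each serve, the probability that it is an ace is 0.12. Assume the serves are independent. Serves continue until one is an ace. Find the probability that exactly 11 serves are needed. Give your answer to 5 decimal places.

Geometric (trials to first success), p = 0.12.
P(Y = 11) = (1−p)^10 · p = 0.2785 · 0.12 = 0.0334201

0.03342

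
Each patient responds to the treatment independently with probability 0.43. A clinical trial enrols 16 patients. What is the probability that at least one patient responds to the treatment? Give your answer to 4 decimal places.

0.9999

P(at least one) = 1 − P(none) = 1 − (1 − 0.43)^16
= 1 − 0.000124 = 0.999876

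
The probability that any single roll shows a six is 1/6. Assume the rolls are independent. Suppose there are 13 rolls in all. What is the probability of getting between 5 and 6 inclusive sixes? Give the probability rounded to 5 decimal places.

0.04876

X ~ Binomial(13, 0.166667); P(5 ≤ X ≤ 6) = Σ C(13,k) p^k (1−p)^(13−k) over k:
  k=5: C(13,5)·0.166667^5·0.833333^8 = 0.0384922
  k=6: C(13,6)·0.166667^6·0.833333^7 = 0.0102646
Total = 0.0487567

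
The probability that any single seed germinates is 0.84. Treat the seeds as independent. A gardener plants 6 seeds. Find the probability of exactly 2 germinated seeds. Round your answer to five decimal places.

0.00694

X ~ Binomial(n=6, p=0.84).
P(X=2) = C(6,2) · p^2 · (1−p)^4
= 15 · 0.7056 · 0.00065536 = 0.0069363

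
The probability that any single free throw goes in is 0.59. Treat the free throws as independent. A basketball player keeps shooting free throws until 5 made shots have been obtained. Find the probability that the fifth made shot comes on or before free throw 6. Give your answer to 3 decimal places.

Finishing within 6 free throws ⇔ at least 5 successes in the first 6. With X ~ Binomial(6, 0.59), P(Y ≤ 6) = 1 − P(X ≤ 4).
  k=0: C(6,0)·0.59^0·0.41^6 = 0.00475
  k=1: C(6,1)·0.59^1·0.41^5 = 0.04101
  k=2: C(6,2)·0.59^2·0.41^4 = 0.14755
  k=3: C(6,3)·0.59^3·0.41^3 = 0.28310
  k=4: C(6,4)·0.59^4·0.41^2 = 0.30554
1 − 0.78195 = 0.21805

0.218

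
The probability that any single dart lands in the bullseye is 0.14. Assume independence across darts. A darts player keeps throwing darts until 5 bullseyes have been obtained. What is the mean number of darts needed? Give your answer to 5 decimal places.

35.71429

Y = total darts until the fifth success; negative binomial with r=5, p=0.14.
E[Y] = r / p = 5 / 0.14 = 35.7142857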